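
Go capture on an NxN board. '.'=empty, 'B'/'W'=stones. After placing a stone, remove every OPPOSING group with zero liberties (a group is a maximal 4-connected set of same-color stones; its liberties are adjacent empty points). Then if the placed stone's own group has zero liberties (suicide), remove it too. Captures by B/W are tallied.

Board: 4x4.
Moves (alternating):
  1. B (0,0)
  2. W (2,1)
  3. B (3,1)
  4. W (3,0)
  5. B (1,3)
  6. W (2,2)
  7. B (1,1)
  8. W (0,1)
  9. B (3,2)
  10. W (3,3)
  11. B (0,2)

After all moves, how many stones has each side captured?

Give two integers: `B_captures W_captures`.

Answer: 1 2

Derivation:
Move 1: B@(0,0) -> caps B=0 W=0
Move 2: W@(2,1) -> caps B=0 W=0
Move 3: B@(3,1) -> caps B=0 W=0
Move 4: W@(3,0) -> caps B=0 W=0
Move 5: B@(1,3) -> caps B=0 W=0
Move 6: W@(2,2) -> caps B=0 W=0
Move 7: B@(1,1) -> caps B=0 W=0
Move 8: W@(0,1) -> caps B=0 W=0
Move 9: B@(3,2) -> caps B=0 W=0
Move 10: W@(3,3) -> caps B=0 W=2
Move 11: B@(0,2) -> caps B=1 W=2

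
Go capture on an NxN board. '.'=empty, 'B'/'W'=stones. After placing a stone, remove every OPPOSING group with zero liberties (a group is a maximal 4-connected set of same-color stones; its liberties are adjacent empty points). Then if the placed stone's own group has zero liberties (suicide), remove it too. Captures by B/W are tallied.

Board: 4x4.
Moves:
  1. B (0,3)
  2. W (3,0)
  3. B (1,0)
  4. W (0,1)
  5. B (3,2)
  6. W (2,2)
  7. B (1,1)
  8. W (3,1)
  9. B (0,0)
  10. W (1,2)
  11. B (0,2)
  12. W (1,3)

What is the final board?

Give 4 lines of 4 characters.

Answer: B.BB
BBWW
..W.
WWB.

Derivation:
Move 1: B@(0,3) -> caps B=0 W=0
Move 2: W@(3,0) -> caps B=0 W=0
Move 3: B@(1,0) -> caps B=0 W=0
Move 4: W@(0,1) -> caps B=0 W=0
Move 5: B@(3,2) -> caps B=0 W=0
Move 6: W@(2,2) -> caps B=0 W=0
Move 7: B@(1,1) -> caps B=0 W=0
Move 8: W@(3,1) -> caps B=0 W=0
Move 9: B@(0,0) -> caps B=0 W=0
Move 10: W@(1,2) -> caps B=0 W=0
Move 11: B@(0,2) -> caps B=1 W=0
Move 12: W@(1,3) -> caps B=1 W=0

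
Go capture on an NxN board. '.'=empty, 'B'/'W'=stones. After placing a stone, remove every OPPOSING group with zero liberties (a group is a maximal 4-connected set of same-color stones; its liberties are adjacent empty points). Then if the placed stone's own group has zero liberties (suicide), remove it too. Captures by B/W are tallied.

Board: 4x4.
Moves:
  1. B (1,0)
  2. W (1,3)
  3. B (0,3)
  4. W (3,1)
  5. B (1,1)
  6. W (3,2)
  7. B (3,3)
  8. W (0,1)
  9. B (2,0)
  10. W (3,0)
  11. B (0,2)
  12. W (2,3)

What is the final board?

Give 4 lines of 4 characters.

Move 1: B@(1,0) -> caps B=0 W=0
Move 2: W@(1,3) -> caps B=0 W=0
Move 3: B@(0,3) -> caps B=0 W=0
Move 4: W@(3,1) -> caps B=0 W=0
Move 5: B@(1,1) -> caps B=0 W=0
Move 6: W@(3,2) -> caps B=0 W=0
Move 7: B@(3,3) -> caps B=0 W=0
Move 8: W@(0,1) -> caps B=0 W=0
Move 9: B@(2,0) -> caps B=0 W=0
Move 10: W@(3,0) -> caps B=0 W=0
Move 11: B@(0,2) -> caps B=0 W=0
Move 12: W@(2,3) -> caps B=0 W=1

Answer: .WBB
BB.W
B..W
WWW.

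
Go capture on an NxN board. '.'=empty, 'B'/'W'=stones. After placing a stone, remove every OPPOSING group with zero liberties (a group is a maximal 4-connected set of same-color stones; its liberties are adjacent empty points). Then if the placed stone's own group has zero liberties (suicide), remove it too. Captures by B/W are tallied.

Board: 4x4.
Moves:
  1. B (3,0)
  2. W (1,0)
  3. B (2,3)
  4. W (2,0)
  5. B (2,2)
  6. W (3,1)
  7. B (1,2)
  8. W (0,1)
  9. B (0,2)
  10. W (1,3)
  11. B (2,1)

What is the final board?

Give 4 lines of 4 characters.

Move 1: B@(3,0) -> caps B=0 W=0
Move 2: W@(1,0) -> caps B=0 W=0
Move 3: B@(2,3) -> caps B=0 W=0
Move 4: W@(2,0) -> caps B=0 W=0
Move 5: B@(2,2) -> caps B=0 W=0
Move 6: W@(3,1) -> caps B=0 W=1
Move 7: B@(1,2) -> caps B=0 W=1
Move 8: W@(0,1) -> caps B=0 W=1
Move 9: B@(0,2) -> caps B=0 W=1
Move 10: W@(1,3) -> caps B=0 W=1
Move 11: B@(2,1) -> caps B=0 W=1

Answer: .WB.
W.BW
WBBB
.W..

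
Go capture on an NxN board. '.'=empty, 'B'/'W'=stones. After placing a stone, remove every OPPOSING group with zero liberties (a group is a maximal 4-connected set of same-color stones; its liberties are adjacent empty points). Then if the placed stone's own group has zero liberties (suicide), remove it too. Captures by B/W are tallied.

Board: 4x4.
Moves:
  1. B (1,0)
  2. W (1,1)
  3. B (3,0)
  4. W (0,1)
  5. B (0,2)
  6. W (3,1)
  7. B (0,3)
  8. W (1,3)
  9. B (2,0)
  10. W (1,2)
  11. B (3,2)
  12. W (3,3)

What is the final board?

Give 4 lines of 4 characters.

Move 1: B@(1,0) -> caps B=0 W=0
Move 2: W@(1,1) -> caps B=0 W=0
Move 3: B@(3,0) -> caps B=0 W=0
Move 4: W@(0,1) -> caps B=0 W=0
Move 5: B@(0,2) -> caps B=0 W=0
Move 6: W@(3,1) -> caps B=0 W=0
Move 7: B@(0,3) -> caps B=0 W=0
Move 8: W@(1,3) -> caps B=0 W=0
Move 9: B@(2,0) -> caps B=0 W=0
Move 10: W@(1,2) -> caps B=0 W=2
Move 11: B@(3,2) -> caps B=0 W=2
Move 12: W@(3,3) -> caps B=0 W=2

Answer: .W..
BWWW
B...
BWBW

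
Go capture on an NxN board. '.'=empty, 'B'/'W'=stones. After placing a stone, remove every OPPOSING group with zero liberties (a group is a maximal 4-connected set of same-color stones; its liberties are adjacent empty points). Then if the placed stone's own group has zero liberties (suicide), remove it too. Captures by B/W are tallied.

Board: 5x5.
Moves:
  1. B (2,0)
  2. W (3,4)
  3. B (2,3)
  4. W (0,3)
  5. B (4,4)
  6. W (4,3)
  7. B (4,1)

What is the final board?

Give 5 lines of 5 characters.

Move 1: B@(2,0) -> caps B=0 W=0
Move 2: W@(3,4) -> caps B=0 W=0
Move 3: B@(2,3) -> caps B=0 W=0
Move 4: W@(0,3) -> caps B=0 W=0
Move 5: B@(4,4) -> caps B=0 W=0
Move 6: W@(4,3) -> caps B=0 W=1
Move 7: B@(4,1) -> caps B=0 W=1

Answer: ...W.
.....
B..B.
....W
.B.W.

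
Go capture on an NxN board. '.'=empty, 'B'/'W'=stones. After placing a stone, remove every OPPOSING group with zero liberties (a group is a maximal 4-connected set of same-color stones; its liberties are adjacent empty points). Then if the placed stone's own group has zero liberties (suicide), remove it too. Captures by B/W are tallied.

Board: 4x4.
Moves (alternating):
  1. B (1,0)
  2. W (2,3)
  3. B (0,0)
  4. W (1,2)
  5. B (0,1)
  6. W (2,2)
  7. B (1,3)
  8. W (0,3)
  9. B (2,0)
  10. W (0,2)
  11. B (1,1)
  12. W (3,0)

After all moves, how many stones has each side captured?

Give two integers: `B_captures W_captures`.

Move 1: B@(1,0) -> caps B=0 W=0
Move 2: W@(2,3) -> caps B=0 W=0
Move 3: B@(0,0) -> caps B=0 W=0
Move 4: W@(1,2) -> caps B=0 W=0
Move 5: B@(0,1) -> caps B=0 W=0
Move 6: W@(2,2) -> caps B=0 W=0
Move 7: B@(1,3) -> caps B=0 W=0
Move 8: W@(0,3) -> caps B=0 W=1
Move 9: B@(2,0) -> caps B=0 W=1
Move 10: W@(0,2) -> caps B=0 W=1
Move 11: B@(1,1) -> caps B=0 W=1
Move 12: W@(3,0) -> caps B=0 W=1

Answer: 0 1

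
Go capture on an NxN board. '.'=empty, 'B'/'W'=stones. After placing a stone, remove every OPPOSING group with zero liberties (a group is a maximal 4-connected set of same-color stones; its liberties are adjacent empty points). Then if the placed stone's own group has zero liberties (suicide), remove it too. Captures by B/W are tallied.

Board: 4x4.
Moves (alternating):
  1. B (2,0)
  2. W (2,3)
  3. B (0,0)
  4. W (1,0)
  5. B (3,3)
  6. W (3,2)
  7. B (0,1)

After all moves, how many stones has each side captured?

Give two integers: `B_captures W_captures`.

Answer: 0 1

Derivation:
Move 1: B@(2,0) -> caps B=0 W=0
Move 2: W@(2,3) -> caps B=0 W=0
Move 3: B@(0,0) -> caps B=0 W=0
Move 4: W@(1,0) -> caps B=0 W=0
Move 5: B@(3,3) -> caps B=0 W=0
Move 6: W@(3,2) -> caps B=0 W=1
Move 7: B@(0,1) -> caps B=0 W=1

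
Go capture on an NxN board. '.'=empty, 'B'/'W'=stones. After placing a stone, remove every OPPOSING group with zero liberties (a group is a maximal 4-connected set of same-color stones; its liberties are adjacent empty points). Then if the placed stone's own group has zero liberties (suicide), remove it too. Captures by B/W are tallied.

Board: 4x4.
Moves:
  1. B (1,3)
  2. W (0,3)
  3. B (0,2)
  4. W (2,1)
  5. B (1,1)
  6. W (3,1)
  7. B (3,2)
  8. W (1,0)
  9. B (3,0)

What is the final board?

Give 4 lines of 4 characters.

Answer: ..B.
WB.B
.W..
BWB.

Derivation:
Move 1: B@(1,3) -> caps B=0 W=0
Move 2: W@(0,3) -> caps B=0 W=0
Move 3: B@(0,2) -> caps B=1 W=0
Move 4: W@(2,1) -> caps B=1 W=0
Move 5: B@(1,1) -> caps B=1 W=0
Move 6: W@(3,1) -> caps B=1 W=0
Move 7: B@(3,2) -> caps B=1 W=0
Move 8: W@(1,0) -> caps B=1 W=0
Move 9: B@(3,0) -> caps B=1 W=0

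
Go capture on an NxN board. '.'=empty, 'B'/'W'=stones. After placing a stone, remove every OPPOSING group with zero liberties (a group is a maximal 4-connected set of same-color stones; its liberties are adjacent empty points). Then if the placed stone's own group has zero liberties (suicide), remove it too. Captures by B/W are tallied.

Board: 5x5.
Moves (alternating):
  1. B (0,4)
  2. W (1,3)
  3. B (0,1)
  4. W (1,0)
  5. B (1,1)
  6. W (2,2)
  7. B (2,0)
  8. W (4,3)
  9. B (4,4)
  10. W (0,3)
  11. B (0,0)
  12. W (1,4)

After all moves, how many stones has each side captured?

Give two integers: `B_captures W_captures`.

Answer: 1 1

Derivation:
Move 1: B@(0,4) -> caps B=0 W=0
Move 2: W@(1,3) -> caps B=0 W=0
Move 3: B@(0,1) -> caps B=0 W=0
Move 4: W@(1,0) -> caps B=0 W=0
Move 5: B@(1,1) -> caps B=0 W=0
Move 6: W@(2,2) -> caps B=0 W=0
Move 7: B@(2,0) -> caps B=0 W=0
Move 8: W@(4,3) -> caps B=0 W=0
Move 9: B@(4,4) -> caps B=0 W=0
Move 10: W@(0,3) -> caps B=0 W=0
Move 11: B@(0,0) -> caps B=1 W=0
Move 12: W@(1,4) -> caps B=1 W=1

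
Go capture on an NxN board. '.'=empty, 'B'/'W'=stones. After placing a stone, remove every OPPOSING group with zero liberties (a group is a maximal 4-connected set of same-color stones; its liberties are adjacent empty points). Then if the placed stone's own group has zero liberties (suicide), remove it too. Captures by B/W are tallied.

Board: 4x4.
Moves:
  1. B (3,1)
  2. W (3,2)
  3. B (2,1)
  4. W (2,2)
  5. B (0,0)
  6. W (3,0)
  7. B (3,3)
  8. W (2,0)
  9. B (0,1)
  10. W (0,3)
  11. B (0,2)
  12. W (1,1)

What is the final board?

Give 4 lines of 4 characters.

Move 1: B@(3,1) -> caps B=0 W=0
Move 2: W@(3,2) -> caps B=0 W=0
Move 3: B@(2,1) -> caps B=0 W=0
Move 4: W@(2,2) -> caps B=0 W=0
Move 5: B@(0,0) -> caps B=0 W=0
Move 6: W@(3,0) -> caps B=0 W=0
Move 7: B@(3,3) -> caps B=0 W=0
Move 8: W@(2,0) -> caps B=0 W=0
Move 9: B@(0,1) -> caps B=0 W=0
Move 10: W@(0,3) -> caps B=0 W=0
Move 11: B@(0,2) -> caps B=0 W=0
Move 12: W@(1,1) -> caps B=0 W=2

Answer: BBBW
.W..
W.W.
W.WB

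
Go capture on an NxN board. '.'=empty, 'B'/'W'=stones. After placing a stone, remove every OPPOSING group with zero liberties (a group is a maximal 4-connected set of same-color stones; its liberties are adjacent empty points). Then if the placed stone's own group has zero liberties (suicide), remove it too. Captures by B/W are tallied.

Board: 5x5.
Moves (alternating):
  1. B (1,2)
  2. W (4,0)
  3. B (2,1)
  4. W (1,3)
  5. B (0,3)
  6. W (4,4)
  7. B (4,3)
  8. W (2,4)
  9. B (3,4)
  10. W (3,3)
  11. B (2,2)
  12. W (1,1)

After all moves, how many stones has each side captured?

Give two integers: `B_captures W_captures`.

Answer: 1 0

Derivation:
Move 1: B@(1,2) -> caps B=0 W=0
Move 2: W@(4,0) -> caps B=0 W=0
Move 3: B@(2,1) -> caps B=0 W=0
Move 4: W@(1,3) -> caps B=0 W=0
Move 5: B@(0,3) -> caps B=0 W=0
Move 6: W@(4,4) -> caps B=0 W=0
Move 7: B@(4,3) -> caps B=0 W=0
Move 8: W@(2,4) -> caps B=0 W=0
Move 9: B@(3,4) -> caps B=1 W=0
Move 10: W@(3,3) -> caps B=1 W=0
Move 11: B@(2,2) -> caps B=1 W=0
Move 12: W@(1,1) -> caps B=1 W=0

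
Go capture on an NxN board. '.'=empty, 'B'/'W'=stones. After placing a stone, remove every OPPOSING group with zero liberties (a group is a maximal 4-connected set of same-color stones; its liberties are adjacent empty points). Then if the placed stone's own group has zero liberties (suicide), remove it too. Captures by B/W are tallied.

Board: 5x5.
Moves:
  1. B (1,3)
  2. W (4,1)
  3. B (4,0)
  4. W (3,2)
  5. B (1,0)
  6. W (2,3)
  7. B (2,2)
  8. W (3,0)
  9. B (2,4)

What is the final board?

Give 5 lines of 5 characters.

Answer: .....
B..B.
..BWB
W.W..
.W...

Derivation:
Move 1: B@(1,3) -> caps B=0 W=0
Move 2: W@(4,1) -> caps B=0 W=0
Move 3: B@(4,0) -> caps B=0 W=0
Move 4: W@(3,2) -> caps B=0 W=0
Move 5: B@(1,0) -> caps B=0 W=0
Move 6: W@(2,3) -> caps B=0 W=0
Move 7: B@(2,2) -> caps B=0 W=0
Move 8: W@(3,0) -> caps B=0 W=1
Move 9: B@(2,4) -> caps B=0 W=1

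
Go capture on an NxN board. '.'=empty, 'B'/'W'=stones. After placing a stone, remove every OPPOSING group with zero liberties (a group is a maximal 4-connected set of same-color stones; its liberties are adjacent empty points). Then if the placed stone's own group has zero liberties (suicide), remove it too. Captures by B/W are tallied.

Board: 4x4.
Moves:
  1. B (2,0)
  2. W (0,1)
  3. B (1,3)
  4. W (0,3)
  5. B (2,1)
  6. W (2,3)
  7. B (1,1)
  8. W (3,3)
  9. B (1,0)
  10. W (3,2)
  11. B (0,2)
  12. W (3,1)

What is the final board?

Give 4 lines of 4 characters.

Move 1: B@(2,0) -> caps B=0 W=0
Move 2: W@(0,1) -> caps B=0 W=0
Move 3: B@(1,3) -> caps B=0 W=0
Move 4: W@(0,3) -> caps B=0 W=0
Move 5: B@(2,1) -> caps B=0 W=0
Move 6: W@(2,3) -> caps B=0 W=0
Move 7: B@(1,1) -> caps B=0 W=0
Move 8: W@(3,3) -> caps B=0 W=0
Move 9: B@(1,0) -> caps B=0 W=0
Move 10: W@(3,2) -> caps B=0 W=0
Move 11: B@(0,2) -> caps B=1 W=0
Move 12: W@(3,1) -> caps B=1 W=0

Answer: .WB.
BB.B
BB.W
.WWW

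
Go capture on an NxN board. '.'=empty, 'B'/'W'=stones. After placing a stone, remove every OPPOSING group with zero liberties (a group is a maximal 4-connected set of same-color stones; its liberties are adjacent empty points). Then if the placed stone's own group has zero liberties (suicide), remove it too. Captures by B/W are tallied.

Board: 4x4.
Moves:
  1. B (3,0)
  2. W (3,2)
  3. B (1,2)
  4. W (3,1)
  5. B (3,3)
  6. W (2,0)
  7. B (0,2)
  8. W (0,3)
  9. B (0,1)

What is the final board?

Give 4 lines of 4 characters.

Answer: .BBW
..B.
W...
.WWB

Derivation:
Move 1: B@(3,0) -> caps B=0 W=0
Move 2: W@(3,2) -> caps B=0 W=0
Move 3: B@(1,2) -> caps B=0 W=0
Move 4: W@(3,1) -> caps B=0 W=0
Move 5: B@(3,3) -> caps B=0 W=0
Move 6: W@(2,0) -> caps B=0 W=1
Move 7: B@(0,2) -> caps B=0 W=1
Move 8: W@(0,3) -> caps B=0 W=1
Move 9: B@(0,1) -> caps B=0 W=1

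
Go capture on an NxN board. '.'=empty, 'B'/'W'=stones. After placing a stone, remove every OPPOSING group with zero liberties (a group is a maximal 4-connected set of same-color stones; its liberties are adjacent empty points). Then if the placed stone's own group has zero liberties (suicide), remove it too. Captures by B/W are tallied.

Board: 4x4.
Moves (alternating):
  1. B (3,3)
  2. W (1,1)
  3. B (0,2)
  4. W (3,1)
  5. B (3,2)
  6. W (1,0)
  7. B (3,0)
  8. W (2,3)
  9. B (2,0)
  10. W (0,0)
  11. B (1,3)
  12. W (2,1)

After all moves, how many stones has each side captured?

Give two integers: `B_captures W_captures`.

Answer: 0 2

Derivation:
Move 1: B@(3,3) -> caps B=0 W=0
Move 2: W@(1,1) -> caps B=0 W=0
Move 3: B@(0,2) -> caps B=0 W=0
Move 4: W@(3,1) -> caps B=0 W=0
Move 5: B@(3,2) -> caps B=0 W=0
Move 6: W@(1,0) -> caps B=0 W=0
Move 7: B@(3,0) -> caps B=0 W=0
Move 8: W@(2,3) -> caps B=0 W=0
Move 9: B@(2,0) -> caps B=0 W=0
Move 10: W@(0,0) -> caps B=0 W=0
Move 11: B@(1,3) -> caps B=0 W=0
Move 12: W@(2,1) -> caps B=0 W=2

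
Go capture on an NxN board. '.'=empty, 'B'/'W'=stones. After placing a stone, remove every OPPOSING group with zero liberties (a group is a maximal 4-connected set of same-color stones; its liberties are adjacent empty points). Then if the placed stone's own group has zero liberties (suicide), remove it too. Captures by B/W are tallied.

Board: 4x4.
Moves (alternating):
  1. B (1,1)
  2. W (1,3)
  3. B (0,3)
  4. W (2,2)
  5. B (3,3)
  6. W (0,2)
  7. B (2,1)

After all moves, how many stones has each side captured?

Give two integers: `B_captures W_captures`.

Move 1: B@(1,1) -> caps B=0 W=0
Move 2: W@(1,3) -> caps B=0 W=0
Move 3: B@(0,3) -> caps B=0 W=0
Move 4: W@(2,2) -> caps B=0 W=0
Move 5: B@(3,3) -> caps B=0 W=0
Move 6: W@(0,2) -> caps B=0 W=1
Move 7: B@(2,1) -> caps B=0 W=1

Answer: 0 1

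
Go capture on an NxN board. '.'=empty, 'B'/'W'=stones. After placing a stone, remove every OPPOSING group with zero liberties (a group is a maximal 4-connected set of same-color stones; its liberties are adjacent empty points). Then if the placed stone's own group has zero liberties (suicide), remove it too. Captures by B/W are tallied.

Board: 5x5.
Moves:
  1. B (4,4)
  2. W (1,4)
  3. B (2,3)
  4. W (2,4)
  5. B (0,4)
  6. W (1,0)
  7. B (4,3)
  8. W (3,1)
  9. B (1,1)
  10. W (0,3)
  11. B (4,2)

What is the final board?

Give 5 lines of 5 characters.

Move 1: B@(4,4) -> caps B=0 W=0
Move 2: W@(1,4) -> caps B=0 W=0
Move 3: B@(2,3) -> caps B=0 W=0
Move 4: W@(2,4) -> caps B=0 W=0
Move 5: B@(0,4) -> caps B=0 W=0
Move 6: W@(1,0) -> caps B=0 W=0
Move 7: B@(4,3) -> caps B=0 W=0
Move 8: W@(3,1) -> caps B=0 W=0
Move 9: B@(1,1) -> caps B=0 W=0
Move 10: W@(0,3) -> caps B=0 W=1
Move 11: B@(4,2) -> caps B=0 W=1

Answer: ...W.
WB..W
...BW
.W...
..BBB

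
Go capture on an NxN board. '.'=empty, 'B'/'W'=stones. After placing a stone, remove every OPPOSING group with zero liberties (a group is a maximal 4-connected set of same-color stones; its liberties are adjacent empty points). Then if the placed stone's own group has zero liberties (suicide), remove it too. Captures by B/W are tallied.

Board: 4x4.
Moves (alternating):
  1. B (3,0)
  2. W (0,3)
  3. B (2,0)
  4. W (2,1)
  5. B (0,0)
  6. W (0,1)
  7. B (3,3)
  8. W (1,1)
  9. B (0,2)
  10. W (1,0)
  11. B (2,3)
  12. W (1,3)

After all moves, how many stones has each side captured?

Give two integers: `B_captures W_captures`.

Move 1: B@(3,0) -> caps B=0 W=0
Move 2: W@(0,3) -> caps B=0 W=0
Move 3: B@(2,0) -> caps B=0 W=0
Move 4: W@(2,1) -> caps B=0 W=0
Move 5: B@(0,0) -> caps B=0 W=0
Move 6: W@(0,1) -> caps B=0 W=0
Move 7: B@(3,3) -> caps B=0 W=0
Move 8: W@(1,1) -> caps B=0 W=0
Move 9: B@(0,2) -> caps B=0 W=0
Move 10: W@(1,0) -> caps B=0 W=1
Move 11: B@(2,3) -> caps B=0 W=1
Move 12: W@(1,3) -> caps B=0 W=1

Answer: 0 1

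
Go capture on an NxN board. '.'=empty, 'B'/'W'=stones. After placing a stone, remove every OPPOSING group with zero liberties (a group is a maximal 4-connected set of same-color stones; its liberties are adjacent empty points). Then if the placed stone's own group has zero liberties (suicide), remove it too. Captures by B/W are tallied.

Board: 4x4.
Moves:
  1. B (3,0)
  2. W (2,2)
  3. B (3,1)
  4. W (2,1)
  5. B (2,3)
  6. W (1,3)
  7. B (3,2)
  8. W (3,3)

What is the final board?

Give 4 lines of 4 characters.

Move 1: B@(3,0) -> caps B=0 W=0
Move 2: W@(2,2) -> caps B=0 W=0
Move 3: B@(3,1) -> caps B=0 W=0
Move 4: W@(2,1) -> caps B=0 W=0
Move 5: B@(2,3) -> caps B=0 W=0
Move 6: W@(1,3) -> caps B=0 W=0
Move 7: B@(3,2) -> caps B=0 W=0
Move 8: W@(3,3) -> caps B=0 W=1

Answer: ....
...W
.WW.
BBBW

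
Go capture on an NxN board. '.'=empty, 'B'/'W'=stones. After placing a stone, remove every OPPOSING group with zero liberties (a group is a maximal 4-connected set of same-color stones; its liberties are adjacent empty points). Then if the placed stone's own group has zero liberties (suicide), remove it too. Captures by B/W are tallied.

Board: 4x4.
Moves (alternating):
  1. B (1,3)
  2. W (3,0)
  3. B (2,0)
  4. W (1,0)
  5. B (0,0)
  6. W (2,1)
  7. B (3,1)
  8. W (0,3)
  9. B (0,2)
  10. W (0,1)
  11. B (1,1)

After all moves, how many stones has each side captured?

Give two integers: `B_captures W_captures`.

Move 1: B@(1,3) -> caps B=0 W=0
Move 2: W@(3,0) -> caps B=0 W=0
Move 3: B@(2,0) -> caps B=0 W=0
Move 4: W@(1,0) -> caps B=0 W=0
Move 5: B@(0,0) -> caps B=0 W=0
Move 6: W@(2,1) -> caps B=0 W=1
Move 7: B@(3,1) -> caps B=0 W=1
Move 8: W@(0,3) -> caps B=0 W=1
Move 9: B@(0,2) -> caps B=1 W=1
Move 10: W@(0,1) -> caps B=1 W=2
Move 11: B@(1,1) -> caps B=1 W=2

Answer: 1 2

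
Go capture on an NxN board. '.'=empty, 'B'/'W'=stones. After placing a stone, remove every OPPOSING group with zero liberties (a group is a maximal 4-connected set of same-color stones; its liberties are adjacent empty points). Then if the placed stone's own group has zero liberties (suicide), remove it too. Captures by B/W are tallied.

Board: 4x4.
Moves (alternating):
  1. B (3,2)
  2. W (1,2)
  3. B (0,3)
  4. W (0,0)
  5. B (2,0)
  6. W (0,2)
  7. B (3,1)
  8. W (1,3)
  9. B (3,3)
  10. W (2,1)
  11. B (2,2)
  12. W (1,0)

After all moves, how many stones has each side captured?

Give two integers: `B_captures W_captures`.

Move 1: B@(3,2) -> caps B=0 W=0
Move 2: W@(1,2) -> caps B=0 W=0
Move 3: B@(0,3) -> caps B=0 W=0
Move 4: W@(0,0) -> caps B=0 W=0
Move 5: B@(2,0) -> caps B=0 W=0
Move 6: W@(0,2) -> caps B=0 W=0
Move 7: B@(3,1) -> caps B=0 W=0
Move 8: W@(1,3) -> caps B=0 W=1
Move 9: B@(3,3) -> caps B=0 W=1
Move 10: W@(2,1) -> caps B=0 W=1
Move 11: B@(2,2) -> caps B=0 W=1
Move 12: W@(1,0) -> caps B=0 W=1

Answer: 0 1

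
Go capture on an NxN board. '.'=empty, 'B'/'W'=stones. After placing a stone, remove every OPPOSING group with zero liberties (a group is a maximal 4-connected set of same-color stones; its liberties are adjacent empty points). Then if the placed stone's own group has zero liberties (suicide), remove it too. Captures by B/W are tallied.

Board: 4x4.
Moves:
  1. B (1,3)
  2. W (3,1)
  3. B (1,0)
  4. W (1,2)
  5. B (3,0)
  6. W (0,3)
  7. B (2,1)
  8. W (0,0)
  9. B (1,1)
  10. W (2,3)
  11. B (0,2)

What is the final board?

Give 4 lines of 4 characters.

Move 1: B@(1,3) -> caps B=0 W=0
Move 2: W@(3,1) -> caps B=0 W=0
Move 3: B@(1,0) -> caps B=0 W=0
Move 4: W@(1,2) -> caps B=0 W=0
Move 5: B@(3,0) -> caps B=0 W=0
Move 6: W@(0,3) -> caps B=0 W=0
Move 7: B@(2,1) -> caps B=0 W=0
Move 8: W@(0,0) -> caps B=0 W=0
Move 9: B@(1,1) -> caps B=0 W=0
Move 10: W@(2,3) -> caps B=0 W=1
Move 11: B@(0,2) -> caps B=0 W=1

Answer: W.BW
BBW.
.B.W
BW..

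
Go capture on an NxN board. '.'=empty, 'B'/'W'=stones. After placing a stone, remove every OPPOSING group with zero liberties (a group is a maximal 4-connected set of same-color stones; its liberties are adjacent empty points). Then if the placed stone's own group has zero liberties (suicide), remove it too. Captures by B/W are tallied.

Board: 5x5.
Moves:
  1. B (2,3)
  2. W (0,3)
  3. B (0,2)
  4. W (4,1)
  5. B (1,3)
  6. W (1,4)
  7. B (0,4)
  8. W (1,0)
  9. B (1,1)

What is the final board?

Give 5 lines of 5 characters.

Move 1: B@(2,3) -> caps B=0 W=0
Move 2: W@(0,3) -> caps B=0 W=0
Move 3: B@(0,2) -> caps B=0 W=0
Move 4: W@(4,1) -> caps B=0 W=0
Move 5: B@(1,3) -> caps B=0 W=0
Move 6: W@(1,4) -> caps B=0 W=0
Move 7: B@(0,4) -> caps B=1 W=0
Move 8: W@(1,0) -> caps B=1 W=0
Move 9: B@(1,1) -> caps B=1 W=0

Answer: ..B.B
WB.BW
...B.
.....
.W...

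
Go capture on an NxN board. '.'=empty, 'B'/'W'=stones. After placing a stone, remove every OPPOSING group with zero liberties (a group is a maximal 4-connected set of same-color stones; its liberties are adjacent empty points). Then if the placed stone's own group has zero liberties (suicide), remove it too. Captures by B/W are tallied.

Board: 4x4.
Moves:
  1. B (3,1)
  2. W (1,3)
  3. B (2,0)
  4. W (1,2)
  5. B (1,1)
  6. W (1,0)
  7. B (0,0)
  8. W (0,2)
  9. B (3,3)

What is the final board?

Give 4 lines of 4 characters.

Move 1: B@(3,1) -> caps B=0 W=0
Move 2: W@(1,3) -> caps B=0 W=0
Move 3: B@(2,0) -> caps B=0 W=0
Move 4: W@(1,2) -> caps B=0 W=0
Move 5: B@(1,1) -> caps B=0 W=0
Move 6: W@(1,0) -> caps B=0 W=0
Move 7: B@(0,0) -> caps B=1 W=0
Move 8: W@(0,2) -> caps B=1 W=0
Move 9: B@(3,3) -> caps B=1 W=0

Answer: B.W.
.BWW
B...
.B.B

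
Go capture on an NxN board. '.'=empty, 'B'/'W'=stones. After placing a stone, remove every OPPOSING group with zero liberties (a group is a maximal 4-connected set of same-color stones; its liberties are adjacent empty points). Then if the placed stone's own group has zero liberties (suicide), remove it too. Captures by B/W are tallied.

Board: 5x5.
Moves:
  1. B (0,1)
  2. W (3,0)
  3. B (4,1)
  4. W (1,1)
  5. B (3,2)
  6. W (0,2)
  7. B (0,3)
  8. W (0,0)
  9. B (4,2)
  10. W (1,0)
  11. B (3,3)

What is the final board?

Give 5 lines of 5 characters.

Answer: W.WB.
WW...
.....
W.BB.
.BB..

Derivation:
Move 1: B@(0,1) -> caps B=0 W=0
Move 2: W@(3,0) -> caps B=0 W=0
Move 3: B@(4,1) -> caps B=0 W=0
Move 4: W@(1,1) -> caps B=0 W=0
Move 5: B@(3,2) -> caps B=0 W=0
Move 6: W@(0,2) -> caps B=0 W=0
Move 7: B@(0,3) -> caps B=0 W=0
Move 8: W@(0,0) -> caps B=0 W=1
Move 9: B@(4,2) -> caps B=0 W=1
Move 10: W@(1,0) -> caps B=0 W=1
Move 11: B@(3,3) -> caps B=0 W=1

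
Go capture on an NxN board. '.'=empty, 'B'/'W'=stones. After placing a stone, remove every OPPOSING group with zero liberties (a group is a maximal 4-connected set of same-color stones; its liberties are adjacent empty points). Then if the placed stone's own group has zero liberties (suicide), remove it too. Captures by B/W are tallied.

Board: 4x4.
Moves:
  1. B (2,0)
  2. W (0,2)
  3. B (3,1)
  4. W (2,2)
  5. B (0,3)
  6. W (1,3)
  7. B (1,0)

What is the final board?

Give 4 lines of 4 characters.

Move 1: B@(2,0) -> caps B=0 W=0
Move 2: W@(0,2) -> caps B=0 W=0
Move 3: B@(3,1) -> caps B=0 W=0
Move 4: W@(2,2) -> caps B=0 W=0
Move 5: B@(0,3) -> caps B=0 W=0
Move 6: W@(1,3) -> caps B=0 W=1
Move 7: B@(1,0) -> caps B=0 W=1

Answer: ..W.
B..W
B.W.
.B..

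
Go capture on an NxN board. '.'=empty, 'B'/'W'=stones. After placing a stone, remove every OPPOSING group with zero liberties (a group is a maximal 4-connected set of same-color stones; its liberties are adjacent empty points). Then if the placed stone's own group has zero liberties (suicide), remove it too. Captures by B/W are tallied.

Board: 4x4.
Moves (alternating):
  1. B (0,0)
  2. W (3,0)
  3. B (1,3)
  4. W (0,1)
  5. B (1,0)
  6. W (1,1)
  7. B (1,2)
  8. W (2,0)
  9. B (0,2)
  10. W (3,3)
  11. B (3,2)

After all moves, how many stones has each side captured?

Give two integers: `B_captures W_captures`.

Move 1: B@(0,0) -> caps B=0 W=0
Move 2: W@(3,0) -> caps B=0 W=0
Move 3: B@(1,3) -> caps B=0 W=0
Move 4: W@(0,1) -> caps B=0 W=0
Move 5: B@(1,0) -> caps B=0 W=0
Move 6: W@(1,1) -> caps B=0 W=0
Move 7: B@(1,2) -> caps B=0 W=0
Move 8: W@(2,0) -> caps B=0 W=2
Move 9: B@(0,2) -> caps B=0 W=2
Move 10: W@(3,3) -> caps B=0 W=2
Move 11: B@(3,2) -> caps B=0 W=2

Answer: 0 2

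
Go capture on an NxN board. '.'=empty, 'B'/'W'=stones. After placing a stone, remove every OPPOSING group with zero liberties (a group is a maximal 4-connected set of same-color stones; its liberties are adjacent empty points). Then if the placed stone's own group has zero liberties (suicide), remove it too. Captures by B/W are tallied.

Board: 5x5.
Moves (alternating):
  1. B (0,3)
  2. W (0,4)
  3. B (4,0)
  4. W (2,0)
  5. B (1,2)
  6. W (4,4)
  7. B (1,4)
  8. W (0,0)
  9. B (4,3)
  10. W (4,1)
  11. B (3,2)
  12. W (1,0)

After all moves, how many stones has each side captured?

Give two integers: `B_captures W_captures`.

Move 1: B@(0,3) -> caps B=0 W=0
Move 2: W@(0,4) -> caps B=0 W=0
Move 3: B@(4,0) -> caps B=0 W=0
Move 4: W@(2,0) -> caps B=0 W=0
Move 5: B@(1,2) -> caps B=0 W=0
Move 6: W@(4,4) -> caps B=0 W=0
Move 7: B@(1,4) -> caps B=1 W=0
Move 8: W@(0,0) -> caps B=1 W=0
Move 9: B@(4,3) -> caps B=1 W=0
Move 10: W@(4,1) -> caps B=1 W=0
Move 11: B@(3,2) -> caps B=1 W=0
Move 12: W@(1,0) -> caps B=1 W=0

Answer: 1 0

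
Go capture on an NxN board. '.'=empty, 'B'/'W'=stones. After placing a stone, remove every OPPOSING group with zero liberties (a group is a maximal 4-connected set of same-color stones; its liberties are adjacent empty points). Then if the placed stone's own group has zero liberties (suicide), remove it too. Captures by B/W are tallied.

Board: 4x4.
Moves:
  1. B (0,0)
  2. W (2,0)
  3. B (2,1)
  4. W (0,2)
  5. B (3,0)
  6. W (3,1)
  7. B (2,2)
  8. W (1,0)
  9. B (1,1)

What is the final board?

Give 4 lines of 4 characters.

Answer: B.W.
WB..
WBB.
.W..

Derivation:
Move 1: B@(0,0) -> caps B=0 W=0
Move 2: W@(2,0) -> caps B=0 W=0
Move 3: B@(2,1) -> caps B=0 W=0
Move 4: W@(0,2) -> caps B=0 W=0
Move 5: B@(3,0) -> caps B=0 W=0
Move 6: W@(3,1) -> caps B=0 W=1
Move 7: B@(2,2) -> caps B=0 W=1
Move 8: W@(1,0) -> caps B=0 W=1
Move 9: B@(1,1) -> caps B=0 W=1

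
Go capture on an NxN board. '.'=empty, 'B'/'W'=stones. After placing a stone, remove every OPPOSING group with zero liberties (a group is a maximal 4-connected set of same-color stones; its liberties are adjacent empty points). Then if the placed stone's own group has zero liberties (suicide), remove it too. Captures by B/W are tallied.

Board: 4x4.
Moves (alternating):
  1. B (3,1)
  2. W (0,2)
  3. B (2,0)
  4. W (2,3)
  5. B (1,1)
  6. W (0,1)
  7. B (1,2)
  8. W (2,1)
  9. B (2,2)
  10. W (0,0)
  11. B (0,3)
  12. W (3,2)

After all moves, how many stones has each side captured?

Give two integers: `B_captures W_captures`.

Answer: 1 0

Derivation:
Move 1: B@(3,1) -> caps B=0 W=0
Move 2: W@(0,2) -> caps B=0 W=0
Move 3: B@(2,0) -> caps B=0 W=0
Move 4: W@(2,3) -> caps B=0 W=0
Move 5: B@(1,1) -> caps B=0 W=0
Move 6: W@(0,1) -> caps B=0 W=0
Move 7: B@(1,2) -> caps B=0 W=0
Move 8: W@(2,1) -> caps B=0 W=0
Move 9: B@(2,2) -> caps B=1 W=0
Move 10: W@(0,0) -> caps B=1 W=0
Move 11: B@(0,3) -> caps B=1 W=0
Move 12: W@(3,2) -> caps B=1 W=0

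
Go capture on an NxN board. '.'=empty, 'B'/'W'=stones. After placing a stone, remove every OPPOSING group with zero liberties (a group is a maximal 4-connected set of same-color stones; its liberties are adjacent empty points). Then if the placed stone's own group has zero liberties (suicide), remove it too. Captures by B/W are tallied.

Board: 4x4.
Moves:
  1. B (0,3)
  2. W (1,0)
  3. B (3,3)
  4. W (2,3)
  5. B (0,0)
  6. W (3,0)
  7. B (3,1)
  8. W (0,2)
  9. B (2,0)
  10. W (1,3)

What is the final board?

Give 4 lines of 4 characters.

Answer: B.W.
W..W
B..W
.B.B

Derivation:
Move 1: B@(0,3) -> caps B=0 W=0
Move 2: W@(1,0) -> caps B=0 W=0
Move 3: B@(3,3) -> caps B=0 W=0
Move 4: W@(2,3) -> caps B=0 W=0
Move 5: B@(0,0) -> caps B=0 W=0
Move 6: W@(3,0) -> caps B=0 W=0
Move 7: B@(3,1) -> caps B=0 W=0
Move 8: W@(0,2) -> caps B=0 W=0
Move 9: B@(2,0) -> caps B=1 W=0
Move 10: W@(1,3) -> caps B=1 W=1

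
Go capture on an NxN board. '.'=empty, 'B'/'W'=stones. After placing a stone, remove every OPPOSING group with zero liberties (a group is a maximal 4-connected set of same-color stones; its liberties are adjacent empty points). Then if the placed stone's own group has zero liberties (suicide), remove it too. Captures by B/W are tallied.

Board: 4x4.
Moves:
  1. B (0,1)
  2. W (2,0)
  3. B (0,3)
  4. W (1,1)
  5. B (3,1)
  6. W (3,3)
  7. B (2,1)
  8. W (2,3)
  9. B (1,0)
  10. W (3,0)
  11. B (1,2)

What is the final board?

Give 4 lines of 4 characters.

Answer: .B.B
B.B.
.B.W
.B.W

Derivation:
Move 1: B@(0,1) -> caps B=0 W=0
Move 2: W@(2,0) -> caps B=0 W=0
Move 3: B@(0,3) -> caps B=0 W=0
Move 4: W@(1,1) -> caps B=0 W=0
Move 5: B@(3,1) -> caps B=0 W=0
Move 6: W@(3,3) -> caps B=0 W=0
Move 7: B@(2,1) -> caps B=0 W=0
Move 8: W@(2,3) -> caps B=0 W=0
Move 9: B@(1,0) -> caps B=0 W=0
Move 10: W@(3,0) -> caps B=0 W=0
Move 11: B@(1,2) -> caps B=1 W=0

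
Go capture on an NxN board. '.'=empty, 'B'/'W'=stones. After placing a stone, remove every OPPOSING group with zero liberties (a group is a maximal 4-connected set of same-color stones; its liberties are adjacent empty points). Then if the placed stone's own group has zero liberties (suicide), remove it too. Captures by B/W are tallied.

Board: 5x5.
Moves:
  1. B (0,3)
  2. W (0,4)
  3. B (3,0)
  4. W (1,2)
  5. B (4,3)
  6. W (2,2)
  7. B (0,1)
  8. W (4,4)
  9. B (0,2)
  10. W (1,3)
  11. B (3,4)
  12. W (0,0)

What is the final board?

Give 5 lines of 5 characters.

Answer: WBBBW
..WW.
..W..
B...B
...B.

Derivation:
Move 1: B@(0,3) -> caps B=0 W=0
Move 2: W@(0,4) -> caps B=0 W=0
Move 3: B@(3,0) -> caps B=0 W=0
Move 4: W@(1,2) -> caps B=0 W=0
Move 5: B@(4,3) -> caps B=0 W=0
Move 6: W@(2,2) -> caps B=0 W=0
Move 7: B@(0,1) -> caps B=0 W=0
Move 8: W@(4,4) -> caps B=0 W=0
Move 9: B@(0,2) -> caps B=0 W=0
Move 10: W@(1,3) -> caps B=0 W=0
Move 11: B@(3,4) -> caps B=1 W=0
Move 12: W@(0,0) -> caps B=1 W=0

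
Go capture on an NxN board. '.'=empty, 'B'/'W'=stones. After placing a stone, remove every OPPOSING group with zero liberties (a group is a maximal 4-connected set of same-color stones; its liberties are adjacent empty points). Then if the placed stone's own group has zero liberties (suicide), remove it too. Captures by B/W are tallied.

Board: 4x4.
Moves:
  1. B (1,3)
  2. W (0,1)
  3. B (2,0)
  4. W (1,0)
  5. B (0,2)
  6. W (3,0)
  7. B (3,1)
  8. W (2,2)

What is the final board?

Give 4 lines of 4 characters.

Answer: .WB.
W..B
B.W.
.B..

Derivation:
Move 1: B@(1,3) -> caps B=0 W=0
Move 2: W@(0,1) -> caps B=0 W=0
Move 3: B@(2,0) -> caps B=0 W=0
Move 4: W@(1,0) -> caps B=0 W=0
Move 5: B@(0,2) -> caps B=0 W=0
Move 6: W@(3,0) -> caps B=0 W=0
Move 7: B@(3,1) -> caps B=1 W=0
Move 8: W@(2,2) -> caps B=1 W=0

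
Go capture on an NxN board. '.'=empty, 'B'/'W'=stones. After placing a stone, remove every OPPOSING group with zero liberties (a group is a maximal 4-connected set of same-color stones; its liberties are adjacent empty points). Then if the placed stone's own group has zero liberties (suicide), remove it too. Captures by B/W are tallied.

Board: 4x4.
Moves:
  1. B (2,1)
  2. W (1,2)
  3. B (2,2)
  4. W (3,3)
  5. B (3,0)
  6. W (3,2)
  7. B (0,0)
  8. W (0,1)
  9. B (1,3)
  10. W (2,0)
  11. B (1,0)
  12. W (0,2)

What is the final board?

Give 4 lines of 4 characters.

Answer: BWW.
B.WB
.BB.
B.WW

Derivation:
Move 1: B@(2,1) -> caps B=0 W=0
Move 2: W@(1,2) -> caps B=0 W=0
Move 3: B@(2,2) -> caps B=0 W=0
Move 4: W@(3,3) -> caps B=0 W=0
Move 5: B@(3,0) -> caps B=0 W=0
Move 6: W@(3,2) -> caps B=0 W=0
Move 7: B@(0,0) -> caps B=0 W=0
Move 8: W@(0,1) -> caps B=0 W=0
Move 9: B@(1,3) -> caps B=0 W=0
Move 10: W@(2,0) -> caps B=0 W=0
Move 11: B@(1,0) -> caps B=1 W=0
Move 12: W@(0,2) -> caps B=1 W=0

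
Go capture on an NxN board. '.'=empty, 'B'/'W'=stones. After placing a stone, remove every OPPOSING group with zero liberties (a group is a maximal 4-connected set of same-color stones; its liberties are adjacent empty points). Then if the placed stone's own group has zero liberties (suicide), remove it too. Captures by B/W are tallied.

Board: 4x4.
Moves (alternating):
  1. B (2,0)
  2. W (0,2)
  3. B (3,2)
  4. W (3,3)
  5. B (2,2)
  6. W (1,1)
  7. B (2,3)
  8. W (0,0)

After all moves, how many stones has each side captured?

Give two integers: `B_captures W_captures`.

Answer: 1 0

Derivation:
Move 1: B@(2,0) -> caps B=0 W=0
Move 2: W@(0,2) -> caps B=0 W=0
Move 3: B@(3,2) -> caps B=0 W=0
Move 4: W@(3,3) -> caps B=0 W=0
Move 5: B@(2,2) -> caps B=0 W=0
Move 6: W@(1,1) -> caps B=0 W=0
Move 7: B@(2,3) -> caps B=1 W=0
Move 8: W@(0,0) -> caps B=1 W=0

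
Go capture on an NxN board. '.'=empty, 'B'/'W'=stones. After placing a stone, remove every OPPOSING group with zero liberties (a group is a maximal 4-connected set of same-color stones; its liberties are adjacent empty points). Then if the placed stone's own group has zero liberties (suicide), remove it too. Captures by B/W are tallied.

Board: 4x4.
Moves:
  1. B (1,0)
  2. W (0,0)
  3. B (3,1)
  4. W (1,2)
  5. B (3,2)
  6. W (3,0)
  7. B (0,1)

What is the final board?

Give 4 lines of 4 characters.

Move 1: B@(1,0) -> caps B=0 W=0
Move 2: W@(0,0) -> caps B=0 W=0
Move 3: B@(3,1) -> caps B=0 W=0
Move 4: W@(1,2) -> caps B=0 W=0
Move 5: B@(3,2) -> caps B=0 W=0
Move 6: W@(3,0) -> caps B=0 W=0
Move 7: B@(0,1) -> caps B=1 W=0

Answer: .B..
B.W.
....
WBB.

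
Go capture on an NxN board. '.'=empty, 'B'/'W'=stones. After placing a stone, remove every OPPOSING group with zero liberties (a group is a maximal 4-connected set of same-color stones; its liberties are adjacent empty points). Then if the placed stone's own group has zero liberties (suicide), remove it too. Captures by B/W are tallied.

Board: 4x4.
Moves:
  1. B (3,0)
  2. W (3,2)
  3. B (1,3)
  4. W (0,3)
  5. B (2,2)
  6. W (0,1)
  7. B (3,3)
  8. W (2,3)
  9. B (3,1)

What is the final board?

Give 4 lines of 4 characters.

Answer: .W.W
...B
..BW
BBW.

Derivation:
Move 1: B@(3,0) -> caps B=0 W=0
Move 2: W@(3,2) -> caps B=0 W=0
Move 3: B@(1,3) -> caps B=0 W=0
Move 4: W@(0,3) -> caps B=0 W=0
Move 5: B@(2,2) -> caps B=0 W=0
Move 6: W@(0,1) -> caps B=0 W=0
Move 7: B@(3,3) -> caps B=0 W=0
Move 8: W@(2,3) -> caps B=0 W=1
Move 9: B@(3,1) -> caps B=0 W=1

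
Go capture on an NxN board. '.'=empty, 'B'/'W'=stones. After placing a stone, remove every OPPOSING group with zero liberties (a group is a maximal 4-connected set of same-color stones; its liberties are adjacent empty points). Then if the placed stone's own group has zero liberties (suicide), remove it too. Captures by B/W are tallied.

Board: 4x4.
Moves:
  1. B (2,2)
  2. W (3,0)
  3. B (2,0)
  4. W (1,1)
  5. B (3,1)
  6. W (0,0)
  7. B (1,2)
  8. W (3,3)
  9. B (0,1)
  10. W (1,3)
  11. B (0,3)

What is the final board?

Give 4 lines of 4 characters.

Answer: WB.B
.WBW
B.B.
.B.W

Derivation:
Move 1: B@(2,2) -> caps B=0 W=0
Move 2: W@(3,0) -> caps B=0 W=0
Move 3: B@(2,0) -> caps B=0 W=0
Move 4: W@(1,1) -> caps B=0 W=0
Move 5: B@(3,1) -> caps B=1 W=0
Move 6: W@(0,0) -> caps B=1 W=0
Move 7: B@(1,2) -> caps B=1 W=0
Move 8: W@(3,3) -> caps B=1 W=0
Move 9: B@(0,1) -> caps B=1 W=0
Move 10: W@(1,3) -> caps B=1 W=0
Move 11: B@(0,3) -> caps B=1 W=0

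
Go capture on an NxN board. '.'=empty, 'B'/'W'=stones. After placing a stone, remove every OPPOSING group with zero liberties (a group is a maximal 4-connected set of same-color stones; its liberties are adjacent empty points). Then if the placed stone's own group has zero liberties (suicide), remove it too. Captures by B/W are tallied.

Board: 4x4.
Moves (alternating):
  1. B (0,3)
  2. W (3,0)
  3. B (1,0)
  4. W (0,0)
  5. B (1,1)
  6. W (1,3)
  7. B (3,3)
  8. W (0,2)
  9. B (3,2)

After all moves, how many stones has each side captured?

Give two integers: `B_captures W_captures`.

Answer: 0 1

Derivation:
Move 1: B@(0,3) -> caps B=0 W=0
Move 2: W@(3,0) -> caps B=0 W=0
Move 3: B@(1,0) -> caps B=0 W=0
Move 4: W@(0,0) -> caps B=0 W=0
Move 5: B@(1,1) -> caps B=0 W=0
Move 6: W@(1,3) -> caps B=0 W=0
Move 7: B@(3,3) -> caps B=0 W=0
Move 8: W@(0,2) -> caps B=0 W=1
Move 9: B@(3,2) -> caps B=0 W=1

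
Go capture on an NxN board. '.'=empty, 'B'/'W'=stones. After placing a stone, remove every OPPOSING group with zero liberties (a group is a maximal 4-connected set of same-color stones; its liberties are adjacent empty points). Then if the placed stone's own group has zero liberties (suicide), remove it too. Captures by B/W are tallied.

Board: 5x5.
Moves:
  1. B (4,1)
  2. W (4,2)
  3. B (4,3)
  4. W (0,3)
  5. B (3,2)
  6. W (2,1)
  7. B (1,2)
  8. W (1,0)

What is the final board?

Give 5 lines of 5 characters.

Move 1: B@(4,1) -> caps B=0 W=0
Move 2: W@(4,2) -> caps B=0 W=0
Move 3: B@(4,3) -> caps B=0 W=0
Move 4: W@(0,3) -> caps B=0 W=0
Move 5: B@(3,2) -> caps B=1 W=0
Move 6: W@(2,1) -> caps B=1 W=0
Move 7: B@(1,2) -> caps B=1 W=0
Move 8: W@(1,0) -> caps B=1 W=0

Answer: ...W.
W.B..
.W...
..B..
.B.B.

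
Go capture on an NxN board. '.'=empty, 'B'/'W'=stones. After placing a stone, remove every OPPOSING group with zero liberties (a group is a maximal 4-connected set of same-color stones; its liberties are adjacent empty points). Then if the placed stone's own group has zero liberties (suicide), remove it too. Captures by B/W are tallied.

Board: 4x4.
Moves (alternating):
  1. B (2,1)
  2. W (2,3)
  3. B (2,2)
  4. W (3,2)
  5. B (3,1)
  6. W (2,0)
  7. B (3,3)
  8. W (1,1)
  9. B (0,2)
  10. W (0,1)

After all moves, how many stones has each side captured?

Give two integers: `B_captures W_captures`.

Answer: 1 0

Derivation:
Move 1: B@(2,1) -> caps B=0 W=0
Move 2: W@(2,3) -> caps B=0 W=0
Move 3: B@(2,2) -> caps B=0 W=0
Move 4: W@(3,2) -> caps B=0 W=0
Move 5: B@(3,1) -> caps B=0 W=0
Move 6: W@(2,0) -> caps B=0 W=0
Move 7: B@(3,3) -> caps B=1 W=0
Move 8: W@(1,1) -> caps B=1 W=0
Move 9: B@(0,2) -> caps B=1 W=0
Move 10: W@(0,1) -> caps B=1 W=0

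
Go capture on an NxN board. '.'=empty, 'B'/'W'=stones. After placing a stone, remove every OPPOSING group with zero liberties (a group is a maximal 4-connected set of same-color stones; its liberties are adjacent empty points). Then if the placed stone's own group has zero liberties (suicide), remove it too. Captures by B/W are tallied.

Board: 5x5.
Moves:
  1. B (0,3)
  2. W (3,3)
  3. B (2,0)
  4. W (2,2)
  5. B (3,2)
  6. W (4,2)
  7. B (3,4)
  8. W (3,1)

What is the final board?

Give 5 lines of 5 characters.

Move 1: B@(0,3) -> caps B=0 W=0
Move 2: W@(3,3) -> caps B=0 W=0
Move 3: B@(2,0) -> caps B=0 W=0
Move 4: W@(2,2) -> caps B=0 W=0
Move 5: B@(3,2) -> caps B=0 W=0
Move 6: W@(4,2) -> caps B=0 W=0
Move 7: B@(3,4) -> caps B=0 W=0
Move 8: W@(3,1) -> caps B=0 W=1

Answer: ...B.
.....
B.W..
.W.WB
..W..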